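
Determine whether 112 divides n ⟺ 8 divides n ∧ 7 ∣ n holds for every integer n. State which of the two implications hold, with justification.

The forward direction holds; the converse fails.

Forward direction. If 112 ∣ n, write n = 112q. Since 112 = 14·8, n = 8·(14q), so 8 ∣ n; and since 112 = 16·7, n = 7·(16q), so 7 ∣ n.

Converse. This fails: take n = 56. Both 8 ∣ 56 and 7 ∣ 56, yet 56 is not a multiple of 112 (since 56 = 0·112 + 56), so 112 ∤ 56.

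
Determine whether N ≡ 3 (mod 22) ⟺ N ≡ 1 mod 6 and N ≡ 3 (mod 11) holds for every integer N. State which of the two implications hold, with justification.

[⇐] If N ≡ 1 (mod 6) and N ≡ 3 (mod 11), then by the Chinese remainder theorem N ≡ 25 (mod 66). Since 25 ≡ 3 (mod 22) and 22 ∣ 66, we get N ≡ 3 (mod 22).

[⇒] This fails: N = 3 gives 3 ≡ 3 (mod 22) but 3 ≡ 3 (mod 6), so the conjunction on the right does not hold.

(⇒) fails; (⇐) holds.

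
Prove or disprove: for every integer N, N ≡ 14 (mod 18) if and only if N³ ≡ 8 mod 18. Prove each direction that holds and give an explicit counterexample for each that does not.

(⇒) Suppose N ≡ 14 (mod 18). Write N = 18j + 14. Then (18j + 14)³ = 5832j³ + 13608j² + 10584j + 2744 = 18(324j³ + 756j² + 588j + 152) + 8, so N³ ≡ 8 (mod 18).

(⇐) This fails: take N = 2. Then 2³ = 8 ≡ 8 (mod 18), yet 2 ≡ 2 (mod 18), not 14.

The forward direction holds; the converse fails.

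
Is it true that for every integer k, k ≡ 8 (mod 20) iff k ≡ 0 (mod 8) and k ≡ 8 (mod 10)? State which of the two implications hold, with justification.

[⇒] This fails: k = 28 gives 28 ≡ 8 (mod 20) but 28 ≡ 4 (mod 8), so the conjunction on the right does not hold.

[⇐] Conversely, if k ≡ 0 (mod 8) and k ≡ 8 (mod 10), then by the Chinese remainder theorem k ≡ 8 (mod 40). Since 8 ≡ 8 (mod 20) and 20 ∣ 40, we get k ≡ 8 (mod 20).

Only the reverse direction holds.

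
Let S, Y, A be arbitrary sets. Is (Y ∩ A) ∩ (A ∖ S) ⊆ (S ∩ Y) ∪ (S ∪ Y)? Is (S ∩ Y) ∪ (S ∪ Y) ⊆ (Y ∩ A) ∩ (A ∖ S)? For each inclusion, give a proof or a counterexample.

(⊆) Let x ∈ (Y ∩ A) ∩ (A ∖ S). Then x ∈ Y ∩ A and x ∉ S, from which x ∈ (S ∩ Y) ∪ (S ∪ Y).

(⊇) This inclusion fails. Take S = {1}, Y = ∅, A = ∅; then 1 ∈ (S ∩ Y) ∪ (S ∪ Y) but 1 ∉ (Y ∩ A) ∩ (A ∖ S).

Only the forward inclusion holds.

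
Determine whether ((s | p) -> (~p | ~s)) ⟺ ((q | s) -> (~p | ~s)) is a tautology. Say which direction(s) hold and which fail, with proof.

The biconditional holds.

[⇐] Assume the antecedent. If p is true, the antecedent forces (q = F, p = T, s = F) or (q = T, p = T, s = F), and (s | p) -> (~p | ~s) holds there. If p is false, (s | p) -> (~p | ~s) reduces to true regardless of the other variables. Either way (s | p) -> (~p | ~s) holds.

[⇒] Assume the antecedent. If p is true, the antecedent forces (q = F, p = T, s = F) or (q = T, p = T, s = F), and (q | s) -> (~p | ~s) holds there. If p is false, (q | s) -> (~p | ~s) reduces to true regardless of the other variables. Either way (q | s) -> (~p | ~s) holds.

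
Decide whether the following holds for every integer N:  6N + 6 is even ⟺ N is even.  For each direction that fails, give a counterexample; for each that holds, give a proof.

Not equivalent: only (⇐) holds.

[⇐] Suppose N is even. Since 6 is even, 6N is even for every N, so 6N + 6 has the same parity as 6, which is even. Hence 6N + 6 is even.

[⇒] This fails: take N = 7. Then 6N + 6 = 48, which is even, yet N = 7 is odd, not even.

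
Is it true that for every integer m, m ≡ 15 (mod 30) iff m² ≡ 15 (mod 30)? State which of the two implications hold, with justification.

(→) Suppose m ≡ 15 (mod 30). Write m = 30j + 15. Then (30j + 15)² = 900j² + 900j + 225 = 30(30j² + 30j + 7) + 15, so m² ≡ 15 (mod 30).

(←) Conversely, suppose m² ≡ 15 (mod 30). The only residue r in {0, …, 29} with r² ≡ 15 (mod 30) is r = 15, so m ≡ 15 (mod 30).

Both directions hold.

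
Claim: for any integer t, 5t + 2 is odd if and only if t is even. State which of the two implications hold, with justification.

(⇒) This fails: t = 1 gives 5t + 2 = 7, which is odd, but 1 is odd, not even.

(⇐) This also fails: t = 0 is even, but 5t + 2 = 2 is even, not odd.

Neither implication holds.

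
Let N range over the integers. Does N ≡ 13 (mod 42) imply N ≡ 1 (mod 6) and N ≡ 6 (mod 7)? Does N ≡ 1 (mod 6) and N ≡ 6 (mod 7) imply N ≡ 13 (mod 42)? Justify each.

Equivalent; both directions hold.

[⇐] If N ≡ 1 (mod 6) and N ≡ 6 (mod 7), then by the Chinese remainder theorem N ≡ 13 (mod 42). This is exactly N ≡ 13 (mod 42).

[⇒] Suppose N ≡ 13 (mod 42); write N = 42j + 13. Since 6 ∣ 42, reducing mod 6 gives N ≡ 13 ≡ 1 (mod 6); since 7 ∣ 42, reducing mod 7 gives N ≡ 13 ≡ 6 (mod 7).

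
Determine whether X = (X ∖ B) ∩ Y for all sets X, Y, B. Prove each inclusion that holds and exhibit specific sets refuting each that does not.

Only the reverse inclusion holds.

Forward inclusion. This inclusion fails. Take X = {1}, Y = ∅, B = ∅; then 1 ∈ X but 1 ∉ (X ∖ B) ∩ Y.

Reverse inclusion. Let x ∈ (X ∖ B) ∩ Y. Then x ∈ X ∩ Y and x ∉ B, from which x ∈ X.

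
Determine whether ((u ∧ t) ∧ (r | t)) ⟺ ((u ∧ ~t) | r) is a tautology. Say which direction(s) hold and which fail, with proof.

(⇒) fails and (⇐) fails.

[⇒] This fails. Under u = T, r = F, t = T, the left side is true but the right side is false.

[⇐] This fails. Under u = T, r = F, t = F, the left side is false but the right side is true.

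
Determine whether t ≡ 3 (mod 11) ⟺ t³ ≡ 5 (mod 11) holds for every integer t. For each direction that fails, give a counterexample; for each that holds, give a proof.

(⇒) Suppose t ≡ 3 (mod 11). Write t = 11j + 3. Then (11j + 3)³ = 1331j³ + 1089j² + 297j + 27 = 11(121j³ + 99j² + 27j + 2) + 5, so t³ ≡ 5 (mod 11).

(⇐) Conversely, suppose t³ ≡ 5 (mod 11). The only residue r in {0, …, 10} with r³ ≡ 5 (mod 11) is r = 3, so t ≡ 3 (mod 11).

Both implications hold.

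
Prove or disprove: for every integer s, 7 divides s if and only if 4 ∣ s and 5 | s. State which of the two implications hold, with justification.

Neither implication holds.

(⇒) This fails: take s = 7. Certainly 7 ∣ 7, but 4 ∤ 7.

(⇐) This fails: take s = 20. Both 4 ∣ 20 and 5 ∣ 20, yet 20 is not a multiple of 7 (since 20 = 2·7 + 6), so 7 ∤ 20.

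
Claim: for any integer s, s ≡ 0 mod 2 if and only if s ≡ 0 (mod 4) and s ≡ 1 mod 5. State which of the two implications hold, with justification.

(⇒) fails; (⇐) holds.

(⟹) This fails: s = 0 gives 0 ≡ 0 (mod 2) but 0 ≡ 0 (mod 5), so the conjunction on the right does not hold.

(⟸) Conversely, if s ≡ 0 (mod 4) and s ≡ 1 (mod 5), then by the Chinese remainder theorem s ≡ 16 (mod 20). Since 16 ≡ 0 (mod 2) and 2 ∣ 20, we get s ≡ 0 (mod 2).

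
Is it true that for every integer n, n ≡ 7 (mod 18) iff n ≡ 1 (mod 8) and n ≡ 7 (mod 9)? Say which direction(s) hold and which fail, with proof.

(⇒) This fails: n = 43 gives 43 ≡ 7 (mod 18) but 43 ≡ 3 (mod 8), so the conjunction on the right does not hold.

(⇐) Conversely, if n ≡ 1 (mod 8) and n ≡ 7 (mod 9), then by the Chinese remainder theorem n ≡ 25 (mod 72). Since 25 ≡ 7 (mod 18) and 18 ∣ 72, we get n ≡ 7 (mod 18).

Only the converse holds.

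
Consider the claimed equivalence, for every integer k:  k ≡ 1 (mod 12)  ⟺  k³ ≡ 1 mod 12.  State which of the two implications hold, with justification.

(→) Suppose k ≡ 1 (mod 12). Write k = 12j + 1. Then (12j + 1)³ = 1728j³ + 432j² + 36j + 1 = 12(144j³ + 36j² + 3j) + 1, so k³ ≡ 1 (mod 12).

(←) Conversely, suppose k³ ≡ 1 (mod 12). The only residue r in {0, …, 11} with r³ ≡ 1 (mod 12) is r = 1, so k ≡ 1 (mod 12).

Both directions hold.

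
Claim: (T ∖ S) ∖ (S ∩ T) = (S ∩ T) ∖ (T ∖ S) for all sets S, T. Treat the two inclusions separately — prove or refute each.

Neither inclusion holds.

(⟹) This inclusion fails. Take S = ∅, T = {1}; then 1 ∈ (T ∖ S) ∖ (S ∩ T) but 1 ∉ (S ∩ T) ∖ (T ∖ S).

(⟸) This inclusion fails. Take S = {1}, T = {1}; then 1 ∈ (S ∩ T) ∖ (T ∖ S) but 1 ∉ (T ∖ S) ∖ (S ∩ T).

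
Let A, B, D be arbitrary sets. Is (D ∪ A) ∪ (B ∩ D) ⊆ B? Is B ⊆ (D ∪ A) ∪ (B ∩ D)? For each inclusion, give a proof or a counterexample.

(⊆) This inclusion fails. Take A = {1}, B = ∅, D = ∅; then 1 ∈ (D ∪ A) ∪ (B ∩ D) but 1 ∉ B.

(⊇) This inclusion fails. Take A = ∅, B = {1}, D = ∅; then 1 ∈ B but 1 ∉ (D ∪ A) ∪ (B ∩ D).

(⊆) fails and (⊇) fails.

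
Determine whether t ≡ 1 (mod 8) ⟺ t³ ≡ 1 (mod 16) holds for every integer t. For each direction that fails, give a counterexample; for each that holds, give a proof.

(⇒) fails; (⇐) holds.

Forward direction. This fails: take t = 9. Then 9 ≡ 1 (mod 8), but 9³ = 729 ≡ 9 (mod 16), not 1.

Converse. The residues r modulo 16 with r³ ≡ 1 (mod 16) are exactly {1}, and each is ≡ 1 (mod 8).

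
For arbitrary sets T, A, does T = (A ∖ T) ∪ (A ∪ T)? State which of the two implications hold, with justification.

(⊆) Let x ∈ T. Then either x ∈ T and x ∉ A; or x ∈ T ∩ A. In each case x ∈ (A ∖ T) ∪ (A ∪ T), so T ⊆ (A ∖ T) ∪ (A ∪ T).

(⊇) This inclusion fails. Take T = ∅, A = {1}; then 1 ∈ (A ∖ T) ∪ (A ∪ T) but 1 ∉ T.

(⊆) holds; (⊇) fails.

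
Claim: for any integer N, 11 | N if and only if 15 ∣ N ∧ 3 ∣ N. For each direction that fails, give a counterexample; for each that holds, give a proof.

Neither direction holds.

(⇒) This fails: take N = 11. Certainly 11 ∣ 11, but 15 ∤ 11.

(⇐) This fails: take N = 15. Both 15 ∣ 15 and 3 ∣ 15, yet 15 is not a multiple of 11 (since 15 = 1·11 + 4), so 11 ∤ 15.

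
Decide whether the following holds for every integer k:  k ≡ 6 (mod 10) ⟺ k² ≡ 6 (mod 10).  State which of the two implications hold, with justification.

(⟹) Suppose k ≡ 6 (mod 10). Write k = 10j + 6. Then (10j + 6)² = 100j² + 120j + 36 = 10(10j² + 12j + 3) + 6, so k² ≡ 6 (mod 10).

(⟸) This fails: take k = 4. Then 4² = 16 ≡ 6 (mod 10), yet 4 ≡ 4 (mod 10), not 6.

(⇒) holds; (⇐) fails.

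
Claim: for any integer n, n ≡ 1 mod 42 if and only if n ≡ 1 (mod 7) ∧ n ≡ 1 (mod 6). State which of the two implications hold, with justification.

Both directions hold.

Converse. If n ≡ 1 (mod 7) and n ≡ 1 (mod 6), then by the Chinese remainder theorem n ≡ 1 (mod 42). This is exactly n ≡ 1 (mod 42).

Forward direction. Suppose n ≡ 1 (mod 42); write n = 42j + 1. Since 7 ∣ 42, reducing mod 7 gives n ≡ 1 (mod 7); since 6 ∣ 42, reducing mod 6 gives n ≡ 1 (mod 6).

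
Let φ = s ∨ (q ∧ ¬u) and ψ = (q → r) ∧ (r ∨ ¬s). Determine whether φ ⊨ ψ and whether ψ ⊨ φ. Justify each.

Neither direction holds.

(⟹) This fails. Under q = T, s = F, r = F, u = F, the left side is true but the right side is false.

(⟸) This fails. Under q = F, s = F, r = F, u = F, the left side is false but the right side is true.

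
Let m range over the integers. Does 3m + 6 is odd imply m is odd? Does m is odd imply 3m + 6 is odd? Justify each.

Both directions hold.

(⟹) Suppose 3m + 6 is odd. Since 3 is odd, 3m and m have the same parity, so 3m + 6 ≡ m + 6 (mod 2). As 6 is even, 3m + 6 is odd exactly when m is odd. Thus m is odd.

(⟸) Conversely, suppose m is odd; write m = 2j + 1. Then 3m + 6 = 3·(2j + 1) + 6 = 2·3j + 9, which is odd.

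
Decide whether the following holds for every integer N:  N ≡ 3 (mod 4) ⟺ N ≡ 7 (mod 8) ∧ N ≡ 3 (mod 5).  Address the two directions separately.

Only the converse holds.

(⟹) This fails: N = 3 gives 3 ≡ 3 (mod 4) but 3 ≡ 3 (mod 8), so the conjunction on the right does not hold.

(⟸) Conversely, if N ≡ 7 (mod 8) and N ≡ 3 (mod 5), then by the Chinese remainder theorem N ≡ 23 (mod 40). Since 23 ≡ 3 (mod 4) and 4 ∣ 40, we get N ≡ 3 (mod 4).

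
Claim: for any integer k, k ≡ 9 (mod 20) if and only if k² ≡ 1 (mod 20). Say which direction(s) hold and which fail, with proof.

Not equivalent: only (⇒) holds.

(⟸) This fails: take k = 1. Then 1² = 1 ≡ 1 (mod 20), yet 1 ≡ 1 (mod 20), not 9.

(⟹) Suppose k ≡ 9 (mod 20). Write k = 20j + 9. Then (20j + 9)² = 400j² + 360j + 81 = 20(20j² + 18j + 4) + 1, so k² ≡ 1 (mod 20).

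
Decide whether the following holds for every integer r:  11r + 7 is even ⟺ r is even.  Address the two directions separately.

Neither direction holds.

(→) This fails: r = 5 gives 11r + 7 = 62, which is even, but 5 is odd, not even.

(←) This also fails: r = 6 is even, but 11r + 7 = 73 is odd, not even.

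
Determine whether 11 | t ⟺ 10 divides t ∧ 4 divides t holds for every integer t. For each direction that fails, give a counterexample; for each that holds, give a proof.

Neither direction holds.

[⇒] This fails: take t = 11. Certainly 11 ∣ 11, but 10 ∤ 11.

[⇐] This fails: take t = 20. Both 10 ∣ 20 and 4 ∣ 20, yet 20 is not a multiple of 11 (since 20 = 1·11 + 9), so 11 ∤ 20.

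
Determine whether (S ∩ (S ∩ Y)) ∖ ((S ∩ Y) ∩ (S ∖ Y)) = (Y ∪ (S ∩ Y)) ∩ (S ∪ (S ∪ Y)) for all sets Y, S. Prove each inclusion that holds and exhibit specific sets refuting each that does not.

The sets are not equal: only the forward inclusion holds.

Forward inclusion. Let x ∈ (S ∩ (S ∩ Y)) ∖ ((S ∩ Y) ∩ (S ∖ Y)). Then x ∈ Y ∩ S, from which x ∈ (Y ∪ (S ∩ Y)) ∩ (S ∪ (S ∪ Y)).

Reverse inclusion. This inclusion fails. Take Y = {1}, S = ∅; then 1 ∈ (Y ∪ (S ∩ Y)) ∩ (S ∪ (S ∪ Y)) but 1 ∉ (S ∩ (S ∩ Y)) ∖ ((S ∩ Y) ∩ (S ∖ Y)).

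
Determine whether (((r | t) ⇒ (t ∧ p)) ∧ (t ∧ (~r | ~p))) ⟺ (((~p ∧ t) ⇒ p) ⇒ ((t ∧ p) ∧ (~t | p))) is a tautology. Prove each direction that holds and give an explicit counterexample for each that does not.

Not equivalent: only (⇒) holds.

(⇒) Assume the antecedent. If t is true, the consequent reduces to true regardless of the other variables. If t is false, the antecedent cannot hold. Either way the consequent holds.

(⇐) This fails. Under t = T, r = F, p = F, the left side is false but the right side is true.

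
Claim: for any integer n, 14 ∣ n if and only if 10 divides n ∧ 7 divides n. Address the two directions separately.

Forward direction. This fails: take n = 14. Certainly 14 ∣ 14, but 10 ∤ 14.

Converse. Suppose 10 ∣ n and 7 ∣ n. Any common multiple of 10 and 7 is a multiple of their lcm; here gcd(10, 7) = 1, so lcm(10, 7) = 10·7 = 70, so 70 ∣ n. Since 14 ∣ 70, it follows that 14 ∣ n.

(⇒) fails; (⇐) holds.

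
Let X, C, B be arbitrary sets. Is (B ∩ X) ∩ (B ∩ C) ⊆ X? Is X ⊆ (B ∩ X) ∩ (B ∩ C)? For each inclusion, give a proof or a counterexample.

Forward inclusion. Let x ∈ (B ∩ X) ∩ (B ∩ C). Then x ∈ X ∩ C ∩ B, from which x ∈ X.

Reverse inclusion. This inclusion fails. Take X = {1}, C = ∅, B = ∅; then 1 ∈ X but 1 ∉ (B ∩ X) ∩ (B ∩ C).

(⊆) holds; (⊇) fails.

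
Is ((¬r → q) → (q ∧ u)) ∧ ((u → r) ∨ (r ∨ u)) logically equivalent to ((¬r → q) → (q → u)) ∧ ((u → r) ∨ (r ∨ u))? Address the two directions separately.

(⟹) Assume the antecedent. If q is true, the antecedent forces (q = T, r = F, u = T) or (q = T, r = T, u = T), and the consequent holds there. If q is false, the consequent reduces to true regardless of the other variables. Either way the consequent holds.

(⟸) This fails. Under q = F, r = T, u = F, the left side is false but the right side is true.

Not equivalent: only (⇒) holds.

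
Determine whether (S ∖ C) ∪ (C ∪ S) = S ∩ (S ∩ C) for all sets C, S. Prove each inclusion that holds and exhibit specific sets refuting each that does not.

(⊇) Let x ∈ S ∩ (S ∩ C). Then x ∈ C ∩ S, from which x ∈ (S ∖ C) ∪ (C ∪ S).

(⊆) This inclusion fails. Take C = {1}, S = ∅; then 1 ∈ (S ∖ C) ∪ (C ∪ S) but 1 ∉ S ∩ (S ∩ C).

Only the reverse inclusion holds.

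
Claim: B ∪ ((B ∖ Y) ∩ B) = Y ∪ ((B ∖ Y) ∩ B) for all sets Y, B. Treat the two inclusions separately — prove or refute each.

(⊆) Let x ∈ B ∪ ((B ∖ Y) ∩ B). Then either x ∈ B and x ∉ Y; or x ∈ Y ∩ B. In each case x ∈ Y ∪ ((B ∖ Y) ∩ B), so B ∪ ((B ∖ Y) ∩ B) ⊆ Y ∪ ((B ∖ Y) ∩ B).

(⊇) This inclusion fails. Take Y = {1}, B = ∅; then 1 ∈ Y ∪ ((B ∖ Y) ∩ B) but 1 ∉ B ∪ ((B ∖ Y) ∩ B).

The sets are not equal: only the forward inclusion holds.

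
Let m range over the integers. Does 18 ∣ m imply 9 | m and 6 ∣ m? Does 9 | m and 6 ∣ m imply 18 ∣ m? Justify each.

(⇒) If 18 ∣ m, write m = 18q. Since 18 = 2·9, m = 9·(2q), so 9 ∣ m; and since 18 = 3·6, m = 6·(3q), so 6 ∣ m.

(⇐) Suppose 9 ∣ m and 6 ∣ m. Any common multiple of 9 and 6 is a multiple of their lcm; here lcm(9, 6) = 9·6/gcd(9, 6) = 54/3 = 18, so 18 ∣ m.

Both directions hold.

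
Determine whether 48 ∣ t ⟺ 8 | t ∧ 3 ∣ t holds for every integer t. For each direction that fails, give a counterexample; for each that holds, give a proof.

(⇒) holds; (⇐) fails.

(→) If 48 ∣ t, write t = 48q. Since 48 = 6·8, t = 8·(6q), so 8 ∣ t; and since 48 = 16·3, t = 3·(16q), so 3 ∣ t.

(←) This fails: take t = 24. Both 8 ∣ 24 and 3 ∣ 24, yet 24 is not a multiple of 48 (since 24 = 0·48 + 24), so 48 ∤ 24.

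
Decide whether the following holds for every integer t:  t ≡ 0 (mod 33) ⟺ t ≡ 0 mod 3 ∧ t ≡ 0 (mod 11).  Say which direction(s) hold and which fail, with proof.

(⟹) Suppose t ≡ 0 (mod 33); write t = 33j + 0. Since 3 ∣ 33, reducing mod 3 gives t ≡ 0 (mod 3); since 11 ∣ 33, reducing mod 11 gives t ≡ 0 (mod 11).

(⟸) Conversely, if t ≡ 0 (mod 3) and t ≡ 0 (mod 11), then by the Chinese remainder theorem t ≡ 0 (mod 33). This is exactly t ≡ 0 (mod 33).

The biconditional holds.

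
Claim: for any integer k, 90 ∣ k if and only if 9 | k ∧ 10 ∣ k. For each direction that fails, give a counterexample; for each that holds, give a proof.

Both directions hold; the statement is true.

(⇐) Suppose 9 ∣ k and 10 ∣ k. Any common multiple of 9 and 10 is a multiple of their lcm; here gcd(9, 10) = 1, so lcm(9, 10) = 9·10 = 90, so 90 ∣ k.

(⇒) If 90 ∣ k, write k = 90q. Since 90 = 10·9, k = 9·(10q), so 9 ∣ k; and since 90 = 9·10, k = 10·(9q), so 10 ∣ k.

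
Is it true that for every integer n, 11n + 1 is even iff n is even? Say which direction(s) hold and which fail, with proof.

(→) This fails: n = 5 gives 11n + 1 = 56, which is even, but 5 is odd, not even.

(←) This also fails: n = 4 is even, but 11n + 1 = 45 is odd, not even.

Both directions fail.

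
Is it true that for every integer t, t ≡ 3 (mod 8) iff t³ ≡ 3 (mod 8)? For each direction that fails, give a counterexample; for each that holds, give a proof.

Forward direction. Suppose t ≡ 3 (mod 8). Write t = 8j + 3. Then (8j + 3)³ = 512j³ + 576j² + 216j + 27 = 8(64j³ + 72j² + 27j + 3) + 3, so t³ ≡ 3 (mod 8).

Converse. Suppose t³ ≡ 3 (mod 8). The only residue r in {0, …, 7} with r³ ≡ 3 (mod 8) is r = 3, so t ≡ 3 (mod 8).

Equivalent; both directions hold.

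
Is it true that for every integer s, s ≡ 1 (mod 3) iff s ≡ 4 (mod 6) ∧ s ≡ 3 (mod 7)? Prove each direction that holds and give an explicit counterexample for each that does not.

(⟹) This fails: s = 1 gives 1 ≡ 1 (mod 3) but 1 ≡ 1 (mod 6), so the conjunction on the right does not hold.

(⟸) Conversely, if s ≡ 4 (mod 6) and s ≡ 3 (mod 7), then by the Chinese remainder theorem s ≡ 10 (mod 42). Since 10 ≡ 1 (mod 3) and 3 ∣ 42, we get s ≡ 1 (mod 3).

Not equivalent: only (⇐) holds.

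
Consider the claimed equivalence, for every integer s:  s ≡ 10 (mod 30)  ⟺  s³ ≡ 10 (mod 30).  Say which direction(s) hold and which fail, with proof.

Both directions hold; the statement is true.

(⟸) Suppose s³ ≡ 10 (mod 30). The only residue r in {0, …, 29} with r³ ≡ 10 (mod 30) is r = 10, so s ≡ 10 (mod 30).

(⟹) Suppose s ≡ 10 (mod 30). Write s = 30j + 10. Then (30j + 10)³ = 27000j³ + 27000j² + 9000j + 1000 = 30(900j³ + 900j² + 300j + 33) + 10, so s³ ≡ 10 (mod 30).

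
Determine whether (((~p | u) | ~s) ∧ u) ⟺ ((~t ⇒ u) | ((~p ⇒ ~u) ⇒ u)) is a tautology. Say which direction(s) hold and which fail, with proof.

The forward direction holds; the converse fails.

(⇐) This fails. Under t = T, u = F, p = F, s = F, the left side is false but the right side is true.

(⇒) Assume the antecedent. If u is true, (~t ⇒ u) | ((~p ⇒ ~u) ⇒ u) reduces to true regardless of the other variables. If u is false, the antecedent cannot hold. Either way (~t ⇒ u) | ((~p ⇒ ~u) ⇒ u) holds.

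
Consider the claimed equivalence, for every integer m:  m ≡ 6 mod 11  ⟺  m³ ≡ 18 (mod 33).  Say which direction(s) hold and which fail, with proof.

Converse. The residues r modulo 33 with r³ ≡ 18 (mod 33) are exactly {6}, and each is ≡ 6 (mod 11).

Forward direction. This fails: take m = 17. Then 17 ≡ 6 (mod 11), but 17³ = 4913 ≡ 29 (mod 33), not 18.

(⇒) fails; (⇐) holds.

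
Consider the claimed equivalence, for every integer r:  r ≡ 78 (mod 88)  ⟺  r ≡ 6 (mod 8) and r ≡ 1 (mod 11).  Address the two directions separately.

Forward direction. Suppose r ≡ 78 (mod 88); write r = 88j + 78. Since 8 ∣ 88, reducing mod 8 gives r ≡ 78 ≡ 6 (mod 8); since 11 ∣ 88, reducing mod 11 gives r ≡ 78 ≡ 1 (mod 11).

Converse. If r ≡ 6 (mod 8) and r ≡ 1 (mod 11), then by the Chinese remainder theorem r ≡ 78 (mod 88). This is exactly r ≡ 78 (mod 88).

Both directions hold.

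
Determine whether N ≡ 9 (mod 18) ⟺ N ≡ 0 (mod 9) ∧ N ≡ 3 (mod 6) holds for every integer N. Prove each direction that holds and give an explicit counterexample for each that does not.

Both directions hold.

(→) Suppose N ≡ 9 (mod 18); write N = 18j + 9. Since 9 ∣ 18, reducing mod 9 gives N ≡ 9 ≡ 0 (mod 9); since 6 ∣ 18, reducing mod 6 gives N ≡ 9 ≡ 3 (mod 6).

(←) Conversely, if N ≡ 0 (mod 9) and N ≡ 3 (mod 6), then by the Chinese remainder theorem N ≡ 9 (mod 18). This is exactly N ≡ 9 (mod 18).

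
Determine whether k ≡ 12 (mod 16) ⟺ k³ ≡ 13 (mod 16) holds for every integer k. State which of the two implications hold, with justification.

(⇒) fails and (⇐) fails.

(⇒) This fails: take k = 12. Then 12 ≡ 12 (mod 16), but 12³ = 1728 ≡ 0 (mod 16), not 13.

(⇐) This fails: take k = 5. Then 5³ = 125 ≡ 13 (mod 16), yet 5 ≡ 5 (mod 16), not 12.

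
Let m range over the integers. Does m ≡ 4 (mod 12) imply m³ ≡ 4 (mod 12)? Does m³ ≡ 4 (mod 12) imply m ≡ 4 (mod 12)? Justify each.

Not equivalent: only (⇒) holds.

(⇒) Suppose m ≡ 4 (mod 12). Write m = 12j + 4. Then (12j + 4)³ = 1728j³ + 1728j² + 576j + 64 = 12(144j³ + 144j² + 48j + 5) + 4, so m³ ≡ 4 (mod 12).

(⇐) This fails: take m = 10. Then 10³ = 1000 ≡ 4 (mod 12), yet 10 ≡ 10 (mod 12), not 4.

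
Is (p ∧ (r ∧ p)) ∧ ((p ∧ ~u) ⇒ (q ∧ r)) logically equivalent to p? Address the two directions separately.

Only the forward direction holds.

(⇒) Assume the antecedent. If q is true, the antecedent forces (r = T, q = T, u = F, p = T) or (r = T, q = T, u = T, p = T), and p holds there. If q is false, the antecedent forces (r = T, q = F, u = T, p = T), and p holds there. Either way p holds.

(⇐) This fails. Under r = F, q = F, u = F, p = T, the left side is false but the right side is true.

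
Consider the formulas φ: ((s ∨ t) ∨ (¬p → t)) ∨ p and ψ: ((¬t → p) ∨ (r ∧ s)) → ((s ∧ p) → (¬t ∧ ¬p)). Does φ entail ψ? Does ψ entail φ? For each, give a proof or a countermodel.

Neither direction holds.

(⇒) This fails. Under p = T, r = F, s = T, t = F, the left side is true but the right side is false.

(⇐) This fails. Under p = F, r = F, s = F, t = F, the left side is false but the right side is true.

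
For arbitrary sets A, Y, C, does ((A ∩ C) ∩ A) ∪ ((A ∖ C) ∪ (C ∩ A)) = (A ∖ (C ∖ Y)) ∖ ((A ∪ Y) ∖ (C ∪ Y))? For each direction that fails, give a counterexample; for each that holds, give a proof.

Only the reverse inclusion holds.

(⊇) Let x ∈ (A ∖ (C ∖ Y)) ∖ ((A ∪ Y) ∖ (C ∪ Y)). Then either x ∈ A ∩ Y and x ∉ C; or x ∈ A ∩ Y ∩ C. In each case x ∈ ((A ∩ C) ∩ A) ∪ ((A ∖ C) ∪ (C ∩ A)), so (A ∖ (C ∖ Y)) ∖ ((A ∪ Y) ∖ (C ∪ Y)) ⊆ ((A ∩ C) ∩ A) ∪ ((A ∖ C) ∪ (C ∩ A)).

(⊆) This inclusion fails. Take A = {1}, Y = ∅, C = ∅; then 1 ∈ ((A ∩ C) ∩ A) ∪ ((A ∖ C) ∪ (C ∩ A)) but 1 ∉ (A ∖ (C ∖ Y)) ∖ ((A ∪ Y) ∖ (C ∪ Y)).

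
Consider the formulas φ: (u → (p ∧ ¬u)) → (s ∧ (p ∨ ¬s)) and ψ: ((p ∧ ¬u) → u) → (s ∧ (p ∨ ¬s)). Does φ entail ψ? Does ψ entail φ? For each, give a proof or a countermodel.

[⇒] This fails. Under u = T, s = F, p = F, the left side is true but the right side is false.

[⇐] This fails. Under u = F, s = F, p = T, the left side is false but the right side is true.

(⇒) fails and (⇐) fails.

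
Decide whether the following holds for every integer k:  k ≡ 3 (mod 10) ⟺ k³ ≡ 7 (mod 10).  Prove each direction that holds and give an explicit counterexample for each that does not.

The biconditional holds.

(⟹) Suppose k ≡ 3 (mod 10). Write k = 10j + 3. Then (10j + 3)³ = 1000j³ + 900j² + 270j + 27 = 10(100j³ + 90j² + 27j + 2) + 7, so k³ ≡ 7 (mod 10).

(⟸) Conversely, suppose k³ ≡ 7 (mod 10). The only residue r in {0, …, 9} with r³ ≡ 7 (mod 10) is r = 3, so k ≡ 3 (mod 10).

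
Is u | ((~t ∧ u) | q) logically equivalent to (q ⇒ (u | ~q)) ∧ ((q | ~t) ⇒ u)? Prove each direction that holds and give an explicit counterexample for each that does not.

Both directions fail.

[⇒] This fails. Under q = T, t = F, u = F, the left side is true but the right side is false.

[⇐] This fails. Under q = F, t = T, u = F, the left side is false but the right side is true.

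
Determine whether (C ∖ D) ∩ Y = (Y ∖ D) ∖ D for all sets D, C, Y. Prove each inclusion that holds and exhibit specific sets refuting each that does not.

(⊆) holds; (⊇) fails.

Forward inclusion. Let x ∈ (C ∖ D) ∩ Y. Then x ∈ C ∩ Y and x ∉ D, from which x ∈ (Y ∖ D) ∖ D.

Reverse inclusion. This inclusion fails. Take D = ∅, C = ∅, Y = {1}; then 1 ∈ (Y ∖ D) ∖ D but 1 ∉ (C ∖ D) ∩ Y.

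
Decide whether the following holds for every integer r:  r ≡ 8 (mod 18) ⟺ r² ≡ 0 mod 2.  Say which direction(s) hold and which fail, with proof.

Only the forward implication holds.

(⟹) Suppose r ≡ 8 (mod 18). Then r² ≡ 8² = 64 (mod 18), and since 2 ∣ 18, also r² ≡ 0 (mod 2).

(⟸) This fails: take r = 0. Then 0² = 0 ≡ 0 (mod 2), yet 0 ≡ 0 (mod 18), not 8.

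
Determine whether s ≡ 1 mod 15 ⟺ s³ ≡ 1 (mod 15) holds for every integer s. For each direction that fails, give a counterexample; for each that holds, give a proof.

Both directions hold; the statement is true.

(⟸) Suppose s³ ≡ 1 (mod 15). The only residue r in {0, …, 14} with r³ ≡ 1 (mod 15) is r = 1, so s ≡ 1 (mod 15).

(⟹) Suppose s ≡ 1 mod 15. Write s = 15j + 1. Then (15j + 1)³ = 3375j³ + 675j² + 45j + 1 = 15(225j³ + 45j² + 3j) + 1, so s³ ≡ 1 (mod 15).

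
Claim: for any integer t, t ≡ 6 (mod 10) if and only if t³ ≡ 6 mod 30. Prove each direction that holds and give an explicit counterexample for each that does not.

Only the converse holds.

(→) This fails: take t = 16. Then 16 ≡ 6 (mod 10), but 16³ = 4096 ≡ 16 (mod 30), not 6.

(←) Conversely, the residues r modulo 30 with r³ ≡ 6 (mod 30) are exactly {6}, and each is ≡ 6 (mod 10).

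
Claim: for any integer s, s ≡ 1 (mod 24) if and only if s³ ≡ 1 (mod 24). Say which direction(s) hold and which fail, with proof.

Both directions hold.

(⟹) Suppose s ≡ 1 (mod 24). Write s = 24j + 1. Then (24j + 1)³ = 13824j³ + 1728j² + 72j + 1 = 24(576j³ + 72j² + 3j) + 1, so s³ ≡ 1 (mod 24).

(⟸) Conversely, suppose s³ ≡ 1 (mod 24). The only residue r in {0, …, 23} with r³ ≡ 1 (mod 24) is r = 1, so s ≡ 1 (mod 24).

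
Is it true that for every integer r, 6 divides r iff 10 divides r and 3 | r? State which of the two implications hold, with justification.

Forward direction. This fails: take r = 6. Certainly 6 ∣ 6, but 10 ∤ 6.

Converse. Suppose 10 ∣ r and 3 ∣ r. Any common multiple of 10 and 3 is a multiple of their lcm; here gcd(10, 3) = 1, so lcm(10, 3) = 10·3 = 30, so 30 ∣ r. Since 6 ∣ 30, it follows that 6 ∣ r.

The forward direction fails; the converse holds.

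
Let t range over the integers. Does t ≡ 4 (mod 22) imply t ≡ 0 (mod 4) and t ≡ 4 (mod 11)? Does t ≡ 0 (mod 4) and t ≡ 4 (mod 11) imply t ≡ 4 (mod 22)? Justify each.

(⟸) If t ≡ 0 (mod 4) and t ≡ 4 (mod 11), then by the Chinese remainder theorem t ≡ 4 (mod 44). Since 4 ≡ 4 (mod 22) and 22 ∣ 44, we get t ≡ 4 (mod 22).

(⟹) This fails: t = 26 gives 26 ≡ 4 (mod 22) but 26 ≡ 2 (mod 4), so the conjunction on the right does not hold.

Only the converse holds.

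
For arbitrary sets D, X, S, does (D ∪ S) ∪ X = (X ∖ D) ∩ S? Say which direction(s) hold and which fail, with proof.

The sets are not equal: only the reverse inclusion holds.

(⊆) This inclusion fails. Take D = {1}, X = ∅, S = ∅; then 1 ∈ (D ∪ S) ∪ X but 1 ∉ (X ∖ D) ∩ S.

(⊇) Let x ∈ (X ∖ D) ∩ S. Then x ∈ X ∩ S and x ∉ D, from which x ∈ (D ∪ S) ∪ X.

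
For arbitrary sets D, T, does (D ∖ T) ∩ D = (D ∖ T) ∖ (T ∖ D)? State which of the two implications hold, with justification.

The two sets are equal.

(⟹) Let x ∈ (D ∖ T) ∩ D. Then x ∈ D and x ∉ T, from which x ∈ (D ∖ T) ∖ (T ∖ D).

(⟸) Let x ∈ (D ∖ T) ∖ (T ∖ D). Then x ∈ D and x ∉ T, from which x ∈ (D ∖ T) ∩ D.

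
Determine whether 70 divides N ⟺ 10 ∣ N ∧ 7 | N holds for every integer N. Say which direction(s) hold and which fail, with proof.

Forward direction. If 70 ∣ N, write N = 70q. Since 70 = 7·10, N = 10·(7q), so 10 ∣ N; and since 70 = 10·7, N = 7·(10q), so 7 ∣ N.

Converse. Suppose 10 ∣ N and 7 ∣ N. Any common multiple of 10 and 7 is a multiple of their lcm; here gcd(10, 7) = 1, so lcm(10, 7) = 10·7 = 70, so 70 ∣ N.

Both directions hold.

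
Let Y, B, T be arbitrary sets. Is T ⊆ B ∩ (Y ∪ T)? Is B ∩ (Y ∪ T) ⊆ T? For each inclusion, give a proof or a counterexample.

Both inclusions fail.

(⟹) This inclusion fails. Take Y = ∅, B = ∅, T = {1}; then 1 ∈ T but 1 ∉ B ∩ (Y ∪ T).

(⟸) This inclusion fails. Take Y = {1}, B = {1}, T = ∅; then 1 ∈ B ∩ (Y ∪ T) but 1 ∉ T.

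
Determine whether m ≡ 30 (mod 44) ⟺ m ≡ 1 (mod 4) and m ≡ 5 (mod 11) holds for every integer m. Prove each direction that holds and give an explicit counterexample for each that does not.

Neither direction holds.

Forward direction. This fails: m = 30 gives 30 ≡ 30 (mod 44) but 30 ≡ 2 (mod 4), so the conjunction on the right does not hold.

Converse. This fails: m = 5 satisfies both congruences on the right (5 ≡ 1 mod 4 and 5 ≡ 5 mod 11) yet 5 ≡ 5 (mod 44), not 30.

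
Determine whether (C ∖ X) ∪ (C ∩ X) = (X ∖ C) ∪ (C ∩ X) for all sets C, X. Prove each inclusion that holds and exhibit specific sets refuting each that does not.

(⊆) This inclusion fails. Take C = {1}, X = ∅; then 1 ∈ (C ∖ X) ∪ (C ∩ X) but 1 ∉ (X ∖ C) ∪ (C ∩ X).

(⊇) This inclusion fails. Take C = ∅, X = {1}; then 1 ∈ (X ∖ C) ∪ (C ∩ X) but 1 ∉ (C ∖ X) ∪ (C ∩ X).

Neither inclusion holds.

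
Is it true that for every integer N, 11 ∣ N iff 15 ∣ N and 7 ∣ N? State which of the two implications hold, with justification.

(⇒) fails and (⇐) fails.

(⟹) This fails: take N = 11. Certainly 11 ∣ 11, but 15 ∤ 11.

(⟸) This fails: take N = 105. Both 15 ∣ 105 and 7 ∣ 105, yet 105 is not a multiple of 11 (since 105 = 9·11 + 6), so 11 ∤ 105.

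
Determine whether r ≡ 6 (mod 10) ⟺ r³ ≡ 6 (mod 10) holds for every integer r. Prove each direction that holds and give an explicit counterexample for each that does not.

Both directions hold.

(⇐) For the converse, argue contrapositively. If r ≢ 6 (mod 10), then r is congruent to one of 0, 1, 2, 3, 4, 5, 7, 8, 9 modulo 10, and these give r³ ≡ 0, 1, 8, 7, 4, 5, 3, 2, 9 respectively — never 6.

(⇒) Suppose r ≡ 6 (mod 10). Write r = 10j + 6. Then (10j + 6)³ = 1000j³ + 1800j² + 1080j + 216 = 10(100j³ + 180j² + 108j + 21) + 6, so r³ ≡ 6 (mod 10).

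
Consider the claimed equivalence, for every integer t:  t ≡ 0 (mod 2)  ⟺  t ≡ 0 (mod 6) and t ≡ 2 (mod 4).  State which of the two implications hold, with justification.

(⟹) This fails: t = 0 gives 0 ≡ 0 (mod 2) but 0 ≡ 0 (mod 4), so the conjunction on the right does not hold.

(⟸) Conversely, if t ≡ 0 (mod 6) and t ≡ 2 (mod 4), then by the Chinese remainder theorem t ≡ 6 (mod 12). Since 6 ≡ 0 (mod 2) and 2 ∣ 12, we get t ≡ 0 (mod 2).

(⇒) fails; (⇐) holds.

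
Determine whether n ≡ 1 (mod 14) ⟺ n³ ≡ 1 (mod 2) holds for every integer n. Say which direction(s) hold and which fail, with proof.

Forward direction. Suppose n ≡ 1 (mod 14). Then n³ ≡ 1³ = 1 (mod 14), and since 2 ∣ 14, also n³ ≡ 1 (mod 2).

Converse. This fails: take n = 3. Then 3³ = 27 ≡ 1 (mod 2), yet 3 ≡ 3 (mod 14), not 1.

Only the forward direction holds.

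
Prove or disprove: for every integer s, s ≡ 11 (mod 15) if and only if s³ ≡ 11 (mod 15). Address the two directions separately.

(→) Suppose s ≡ 11 (mod 15). Write s = 15j + 11. Then (15j + 11)³ = 3375j³ + 7425j² + 5445j + 1331 = 15(225j³ + 495j² + 363j + 88) + 11, so s³ ≡ 11 (mod 15).

(←) Conversely, suppose s³ ≡ 11 (mod 15). The only residue r in {0, …, 14} with r³ ≡ 11 (mod 15) is r = 11, so s ≡ 11 (mod 15).

Both directions hold.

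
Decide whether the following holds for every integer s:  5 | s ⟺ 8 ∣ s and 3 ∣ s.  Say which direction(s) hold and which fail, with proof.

(⟹) This fails: take s = 5. Certainly 5 ∣ 5, but 8 ∤ 5.

(⟸) This fails: take s = 24. Both 8 ∣ 24 and 3 ∣ 24, yet 24 is not a multiple of 5 (since 24 = 4·5 + 4), so 5 ∤ 24.

Both directions fail.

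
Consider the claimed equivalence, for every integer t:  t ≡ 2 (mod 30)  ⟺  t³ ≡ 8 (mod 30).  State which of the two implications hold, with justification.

(⇒) Suppose t ≡ 2 (mod 30). Write t = 30j + 2. Then (30j + 2)³ = 27000j³ + 5400j² + 360j + 8 = 30(900j³ + 180j² + 12j) + 8, so t³ ≡ 8 (mod 30).

(⇐) Conversely, suppose t³ ≡ 8 (mod 30). The only residue r in {0, …, 29} with r³ ≡ 8 (mod 30) is r = 2, so t ≡ 2 (mod 30).

Both implications hold.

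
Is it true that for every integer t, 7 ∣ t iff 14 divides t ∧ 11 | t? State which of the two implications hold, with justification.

Only the converse holds.

(⟹) This fails: take t = 7. Certainly 7 ∣ 7, but 14 ∤ 7.

(⟸) Suppose 14 ∣ t and 11 ∣ t. Any common multiple of 14 and 11 is a multiple of their lcm; here gcd(14, 11) = 1, so lcm(14, 11) = 14·11 = 154, so 154 ∣ t. Since 7 ∣ 154, it follows that 7 ∣ t.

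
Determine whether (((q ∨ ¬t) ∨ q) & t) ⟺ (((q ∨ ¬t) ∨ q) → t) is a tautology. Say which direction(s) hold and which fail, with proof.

(⇒) Assume the antecedent. If t is true, ((q ∨ ¬t) ∨ q) → t reduces to true regardless of the other variables. If t is false, the antecedent cannot hold. Either way ((q ∨ ¬t) ∨ q) → t holds.

(⇐) This fails. Under t = T, q = F, the left side is false but the right side is true.

Only the forward implication holds.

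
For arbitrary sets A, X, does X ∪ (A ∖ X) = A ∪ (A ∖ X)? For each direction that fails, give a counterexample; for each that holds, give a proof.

(⊆) fails; (⊇) holds.

Forward inclusion. This inclusion fails. Take A = ∅, X = {1}; then 1 ∈ X ∪ (A ∖ X) but 1 ∉ A ∪ (A ∖ X).

Reverse inclusion. Let x ∈ A ∪ (A ∖ X). Then either x ∈ A and x ∉ X; or x ∈ A ∩ X. In each case x ∈ X ∪ (A ∖ X), so A ∪ (A ∖ X) ⊆ X ∪ (A ∖ X).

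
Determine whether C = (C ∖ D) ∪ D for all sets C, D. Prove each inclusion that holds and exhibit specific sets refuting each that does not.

The sets are not equal: only the forward inclusion holds.

(⊆) Let x ∈ C. Then either x ∈ C and x ∉ D; or x ∈ C ∩ D. In each case x ∈ (C ∖ D) ∪ D, so C ⊆ (C ∖ D) ∪ D.

(⊇) This inclusion fails. Take C = ∅, D = {1}; then 1 ∈ (C ∖ D) ∪ D but 1 ∉ C.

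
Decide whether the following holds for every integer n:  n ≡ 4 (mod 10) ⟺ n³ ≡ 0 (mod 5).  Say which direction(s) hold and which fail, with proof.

(⇒) fails and (⇐) fails.

(→) This fails: take n = 4. Then 4 ≡ 4 (mod 10), but 4³ = 64 ≡ 4 (mod 5), not 0.

(←) This fails: take n = 0. Then 0³ = 0 ≡ 0 (mod 5), yet 0 ≡ 0 (mod 10), not 4.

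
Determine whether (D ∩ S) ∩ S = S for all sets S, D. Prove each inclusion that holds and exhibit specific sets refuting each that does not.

Reverse inclusion. This inclusion fails. Take S = {1}, D = ∅; then 1 ∈ S but 1 ∉ (D ∩ S) ∩ S.

Forward inclusion. Let x ∈ (D ∩ S) ∩ S. Then x ∈ S ∩ D, from which x ∈ S.

(⊆) holds; (⊇) fails.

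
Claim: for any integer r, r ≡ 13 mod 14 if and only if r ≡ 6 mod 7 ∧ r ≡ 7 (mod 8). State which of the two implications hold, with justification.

(⟸) If r ≡ 6 (mod 7) and r ≡ 7 (mod 8), then by the Chinese remainder theorem r ≡ 55 (mod 56). Since 55 ≡ 13 (mod 14) and 14 ∣ 56, we get r ≡ 13 (mod 14).

(⟹) This fails: r = 41 gives 41 ≡ 13 (mod 14) but 41 ≡ 1 (mod 8), so the conjunction on the right does not hold.

Only the converse holds.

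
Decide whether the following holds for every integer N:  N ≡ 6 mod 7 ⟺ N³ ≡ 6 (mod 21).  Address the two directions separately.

Both directions fail.

Forward direction. This fails: take N = 13. Then 13 ≡ 6 (mod 7), but 13³ = 2197 ≡ 13 (mod 21), not 6.

Converse. This fails: take N = 3. Then 3³ = 27 ≡ 6 (mod 21), yet 3 ≡ 3 (mod 7), not 6.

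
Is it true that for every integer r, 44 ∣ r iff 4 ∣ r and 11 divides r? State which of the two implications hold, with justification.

(←) Suppose 4 ∣ r and 11 ∣ r. Any common multiple of 4 and 11 is a multiple of their lcm; here gcd(4, 11) = 1, so lcm(4, 11) = 4·11 = 44, so 44 ∣ r.

(→) If 44 ∣ r, write r = 44q. Since 44 = 11·4, r = 4·(11q), so 4 ∣ r; and since 44 = 4·11, r = 11·(4q), so 11 ∣ r.

The biconditional holds.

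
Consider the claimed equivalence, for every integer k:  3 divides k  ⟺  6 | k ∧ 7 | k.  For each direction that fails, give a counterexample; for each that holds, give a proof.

Only the converse holds.

(→) This fails: take k = 3. Certainly 3 ∣ 3, but 6 ∤ 3.

(←) Suppose 6 ∣ k and 7 ∣ k. Any common multiple of 6 and 7 is a multiple of their lcm; here gcd(6, 7) = 1, so lcm(6, 7) = 6·7 = 42, so 42 ∣ k. Since 3 ∣ 42, it follows that 3 ∣ k.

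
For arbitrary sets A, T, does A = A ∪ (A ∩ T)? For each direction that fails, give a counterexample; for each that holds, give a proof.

Forward inclusion. Let x ∈ A. Then either x ∈ A and x ∉ T; or x ∈ A ∩ T. In each case x ∈ A ∪ (A ∩ T), so A ⊆ A ∪ (A ∩ T).

Reverse inclusion. Let x ∈ A ∪ (A ∩ T). Then either x ∈ A and x ∉ T; or x ∈ A ∩ T. In each case x ∈ A, so A ∪ (A ∩ T) ⊆ A.

Both inclusions hold.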